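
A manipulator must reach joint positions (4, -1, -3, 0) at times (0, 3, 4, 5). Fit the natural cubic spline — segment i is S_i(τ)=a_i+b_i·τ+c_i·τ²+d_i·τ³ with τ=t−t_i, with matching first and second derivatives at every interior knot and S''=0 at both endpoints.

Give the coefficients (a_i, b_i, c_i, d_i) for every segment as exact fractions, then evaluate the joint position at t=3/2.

  seg 0: a=4 b=-98/93 c=0 d=-19/279
  seg 1: a=-1 b=-269/93 c=-19/31 d=140/93
  seg 2: a=-3 b=37/93 c=121/31 d=-121/93
S(3/2) = 543/248

Δ: Δ0=-5/3, Δ1=-2, Δ2=3
row 1: diag=8, rhs=-2; c'=1/8, d'=-1/4
row 2: denom=4−1·1/8=31/8; d'=(30−1·-1/4)/(31/8)=242/31
back: M2=242/31
back: M1=-1/4−1/8·242/31=-38/31
M: M0=0, M1=-38/31, M2=242/31, M3=0
seg 0: a=4, c=M0/2=0, d=(M1−M0)/(6·3)=-19/279, b=Δ0−h0·(2M0+M1)/6=-98/93
seg 1: a=-1, c=M1/2=-19/31, d=(M2−M1)/(6·1)=140/93, b=Δ1−h1·(2M1+M2)/6=-269/93
seg 2: a=-3, c=M2/2=121/31, d=(M3−M2)/(6·1)=-121/93, b=Δ2−h2·(2M2+M3)/6=37/93
t_q=3/2 → seg 0, τ=3/2; S=4+-98/93·τ+0·τ²+-19/279·τ³=543/248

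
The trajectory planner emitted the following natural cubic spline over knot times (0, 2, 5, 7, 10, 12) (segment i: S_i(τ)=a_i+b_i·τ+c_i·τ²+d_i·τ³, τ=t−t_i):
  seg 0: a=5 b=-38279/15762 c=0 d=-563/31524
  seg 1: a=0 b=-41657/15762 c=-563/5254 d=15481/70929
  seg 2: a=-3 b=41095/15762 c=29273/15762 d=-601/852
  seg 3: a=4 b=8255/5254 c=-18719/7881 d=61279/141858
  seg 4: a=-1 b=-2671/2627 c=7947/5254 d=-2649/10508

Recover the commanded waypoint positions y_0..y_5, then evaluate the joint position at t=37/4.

y_0=5 y_1=0 y_2=-3 y_3=4 y_4=-1 y_5=1
S(37/4) = 144973/336256

y_0 = S_0(0) = a_0 = 5
y_1 = S_1(0) = a_1 = 0
y_2 = S_2(0) = a_2 = -3
y_3 = S_3(0) = a_3 = 4
y_4 = S_4(0) = a_4 = -1
y_5 = S_4(2) = 1
t_q=37/4 is in segment 3 (τ=9/4); S_3(τ)=144973/336256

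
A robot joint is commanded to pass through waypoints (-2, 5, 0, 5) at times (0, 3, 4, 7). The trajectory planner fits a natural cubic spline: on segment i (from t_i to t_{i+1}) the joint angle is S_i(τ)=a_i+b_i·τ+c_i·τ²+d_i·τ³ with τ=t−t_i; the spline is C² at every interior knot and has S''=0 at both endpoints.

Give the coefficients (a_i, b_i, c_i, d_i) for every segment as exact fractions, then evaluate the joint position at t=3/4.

Δ: Δ0=7/3, Δ1=-5, Δ2=5/3
row 1: diag=8, rhs=-44; c'=1/8, d'=-11/2
row 2: denom=8−1·1/8=63/8; d'=(40−1·-11/2)/(63/8)=52/9
back: M2=52/9
back: M1=-11/2−1/8·52/9=-56/9
M: M0=0, M1=-56/9, M2=52/9, M3=0
seg 0: a=-2, c=M0/2=0, d=(M1−M0)/(6·3)=-28/81, b=Δ0−h0·(2M0+M1)/6=49/9
seg 1: a=5, c=M1/2=-28/9, d=(M2−M1)/(6·1)=2, b=Δ1−h1·(2M1+M2)/6=-35/9
seg 2: a=0, c=M2/2=26/9, d=(M3−M2)/(6·3)=-26/81, b=Δ2−h2·(2M2+M3)/6=-37/9
t_q=3/4 → seg 0, τ=3/4; S=-2+49/9·τ+0·τ²+-28/81·τ³=31/16

  seg 0: a=-2 b=49/9 c=0 d=-28/81
  seg 1: a=5 b=-35/9 c=-28/9 d=2
  seg 2: a=0 b=-37/9 c=26/9 d=-26/81
S(3/4) = 31/16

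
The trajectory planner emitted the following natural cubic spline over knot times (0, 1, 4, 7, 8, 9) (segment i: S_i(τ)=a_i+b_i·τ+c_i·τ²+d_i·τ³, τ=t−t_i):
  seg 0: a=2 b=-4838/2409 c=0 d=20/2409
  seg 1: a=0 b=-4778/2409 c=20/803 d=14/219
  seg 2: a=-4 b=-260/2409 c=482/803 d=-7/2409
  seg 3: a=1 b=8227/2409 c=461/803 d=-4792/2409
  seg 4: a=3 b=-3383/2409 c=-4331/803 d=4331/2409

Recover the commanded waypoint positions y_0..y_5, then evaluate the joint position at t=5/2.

y_0 = S_0(0) = a_0 = 2
y_1 = S_1(0) = a_1 = 0
y_2 = S_2(0) = a_2 = -4
y_3 = S_3(0) = a_3 = 1
y_4 = S_4(0) = a_4 = 3
y_5 = S_4(1) = -2
t_q=5/2 is in segment 1 (τ=3/2); S_1(τ)=-8683/3212

y_0=2 y_1=0 y_2=-4 y_3=1 y_4=3 y_5=-2
S(5/2) = -8683/3212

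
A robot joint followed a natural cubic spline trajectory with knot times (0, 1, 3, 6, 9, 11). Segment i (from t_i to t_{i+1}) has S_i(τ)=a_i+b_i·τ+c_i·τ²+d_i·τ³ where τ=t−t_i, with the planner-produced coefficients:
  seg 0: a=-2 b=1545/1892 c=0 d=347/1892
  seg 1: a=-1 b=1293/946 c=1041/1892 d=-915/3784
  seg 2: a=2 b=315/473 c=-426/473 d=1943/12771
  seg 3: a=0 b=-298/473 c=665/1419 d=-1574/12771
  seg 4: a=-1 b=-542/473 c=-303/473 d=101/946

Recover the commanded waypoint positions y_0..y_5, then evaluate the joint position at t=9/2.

y_0=-2 y_1=-1 y_2=2 y_3=0 y_4=-1 y_5=-5
S(9/2) = 5623/3784

y_0 = S_0(0) = a_0 = -2
y_1 = S_1(0) = a_1 = -1
y_2 = S_2(0) = a_2 = 2
y_3 = S_3(0) = a_3 = 0
y_4 = S_4(0) = a_4 = -1
y_5 = S_4(2) = -5
t_q=9/2 is in segment 2 (τ=3/2); S_2(τ)=5623/3784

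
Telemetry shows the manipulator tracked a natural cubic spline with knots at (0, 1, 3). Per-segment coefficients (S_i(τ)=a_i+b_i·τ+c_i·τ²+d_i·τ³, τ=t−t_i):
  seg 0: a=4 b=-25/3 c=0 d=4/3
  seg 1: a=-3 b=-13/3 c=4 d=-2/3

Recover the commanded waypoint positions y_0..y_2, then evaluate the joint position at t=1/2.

y_0=4 y_1=-3 y_2=-1
S(1/2) = 0

y_0 = S_0(0) = a_0 = 4
y_1 = S_1(0) = a_1 = -3
y_2 = S_1(2) = -1
t_q=1/2 is in segment 0 (τ=1/2); S_0(τ)=0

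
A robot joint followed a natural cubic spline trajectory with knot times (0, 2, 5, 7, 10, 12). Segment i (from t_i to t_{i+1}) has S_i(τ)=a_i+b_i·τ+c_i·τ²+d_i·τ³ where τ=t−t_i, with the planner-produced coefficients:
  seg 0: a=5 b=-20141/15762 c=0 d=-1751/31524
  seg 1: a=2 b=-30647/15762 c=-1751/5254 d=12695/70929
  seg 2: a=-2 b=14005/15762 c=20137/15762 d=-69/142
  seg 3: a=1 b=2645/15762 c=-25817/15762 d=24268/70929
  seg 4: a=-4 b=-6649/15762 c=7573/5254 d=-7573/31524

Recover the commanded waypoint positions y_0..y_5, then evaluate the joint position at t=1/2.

y_0=5 y_1=2 y_2=-2 y_3=1 y_4=-4 y_5=-1
S(1/2) = 366027/84064

y_0 = S_0(0) = a_0 = 5
y_1 = S_1(0) = a_1 = 2
y_2 = S_2(0) = a_2 = -2
y_3 = S_3(0) = a_3 = 1
y_4 = S_4(0) = a_4 = -4
y_5 = S_4(2) = -1
t_q=1/2 is in segment 0 (τ=1/2); S_0(τ)=366027/84064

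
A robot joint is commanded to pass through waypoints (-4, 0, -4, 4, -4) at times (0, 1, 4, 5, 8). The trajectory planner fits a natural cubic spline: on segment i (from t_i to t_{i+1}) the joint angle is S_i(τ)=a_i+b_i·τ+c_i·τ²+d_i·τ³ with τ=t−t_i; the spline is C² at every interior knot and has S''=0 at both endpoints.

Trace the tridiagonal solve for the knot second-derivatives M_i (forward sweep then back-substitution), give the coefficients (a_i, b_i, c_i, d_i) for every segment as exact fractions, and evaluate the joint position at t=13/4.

  seg 0: a=-4 b=145/27 c=0 d=-37/27
  seg 1: a=0 b=34/27 c=-37/9 d=263/243
  seg 2: a=-4 b=157/27 c=152/27 d=-31/9
  seg 3: a=4 b=182/27 c=-127/27 d=127/243
S(13/4) = -1085/192

Δ: Δ0=4, Δ1=-4/3, Δ2=8, Δ3=-8/3
row 1: diag=8, rhs=-32; c'=3/8, d'=-4
row 2: denom=8−3·3/8=55/8; d'=(56−3·-4)/(55/8)=544/55
row 3: denom=8−1·8/55=432/55; d'=(-64−1·544/55)/(432/55)=-254/27
back: M3=-254/27
back: M2=544/55−8/55·-254/27=304/27
back: M1=-4−3/8·304/27=-74/9
M: M0=0, M1=-74/9, M2=304/27, M3=-254/27, M4=0
seg 0: a=-4, c=M0/2=0, d=(M1−M0)/(6·1)=-37/27, b=Δ0−h0·(2M0+M1)/6=145/27
seg 1: a=0, c=M1/2=-37/9, d=(M2−M1)/(6·3)=263/243, b=Δ1−h1·(2M1+M2)/6=34/27
seg 2: a=-4, c=M2/2=152/27, d=(M3−M2)/(6·1)=-31/9, b=Δ2−h2·(2M2+M3)/6=157/27
seg 3: a=4, c=M3/2=-127/27, d=(M4−M3)/(6·3)=127/243, b=Δ3−h3·(2M3+M4)/6=182/27
t_q=13/4 → seg 1, τ=9/4; S=0+34/27·τ+-37/9·τ²+263/243·τ³=-1085/192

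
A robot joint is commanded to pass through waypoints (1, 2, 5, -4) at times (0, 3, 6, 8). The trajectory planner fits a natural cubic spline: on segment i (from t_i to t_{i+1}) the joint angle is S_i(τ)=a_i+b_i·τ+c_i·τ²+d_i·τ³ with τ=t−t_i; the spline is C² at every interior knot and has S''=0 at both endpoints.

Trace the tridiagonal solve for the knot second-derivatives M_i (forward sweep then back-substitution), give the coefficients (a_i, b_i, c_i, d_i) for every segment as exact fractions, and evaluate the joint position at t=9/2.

  seg 0: a=1 b=-65/222 c=0 d=139/1998
  seg 1: a=2 b=176/111 c=139/222 d=-547/1998
  seg 2: a=5 b=-455/222 c=-68/37 d=34/111
S(9/2) = 2879/592

Δ: Δ0=1/3, Δ1=1, Δ2=-9/2
row 1: diag=12, rhs=4; c'=1/4, d'=1/3
row 2: denom=10−3·1/4=37/4; d'=(-33−3·1/3)/(37/4)=-136/37
back: M2=-136/37
back: M1=1/3−1/4·-136/37=139/111
M: M0=0, M1=139/111, M2=-136/37, M3=0
seg 0: a=1, c=M0/2=0, d=(M1−M0)/(6·3)=139/1998, b=Δ0−h0·(2M0+M1)/6=-65/222
seg 1: a=2, c=M1/2=139/222, d=(M2−M1)/(6·3)=-547/1998, b=Δ1−h1·(2M1+M2)/6=176/111
seg 2: a=5, c=M2/2=-68/37, d=(M3−M2)/(6·2)=34/111, b=Δ2−h2·(2M2+M3)/6=-455/222
t_q=9/2 → seg 1, τ=3/2; S=2+176/111·τ+139/222·τ²+-547/1998·τ³=2879/592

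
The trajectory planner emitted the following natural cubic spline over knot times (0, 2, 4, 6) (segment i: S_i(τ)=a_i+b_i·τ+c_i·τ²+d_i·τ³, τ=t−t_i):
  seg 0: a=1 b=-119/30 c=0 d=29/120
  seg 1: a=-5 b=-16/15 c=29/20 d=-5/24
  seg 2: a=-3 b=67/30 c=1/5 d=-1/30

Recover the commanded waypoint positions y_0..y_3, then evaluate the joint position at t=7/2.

y_0=1 y_1=-5 y_2=-3 y_3=2
S(7/2) = -1293/320

y_0 = S_0(0) = a_0 = 1
y_1 = S_1(0) = a_1 = -5
y_2 = S_2(0) = a_2 = -3
y_3 = S_2(2) = 2
t_q=7/2 is in segment 1 (τ=3/2); S_1(τ)=-1293/320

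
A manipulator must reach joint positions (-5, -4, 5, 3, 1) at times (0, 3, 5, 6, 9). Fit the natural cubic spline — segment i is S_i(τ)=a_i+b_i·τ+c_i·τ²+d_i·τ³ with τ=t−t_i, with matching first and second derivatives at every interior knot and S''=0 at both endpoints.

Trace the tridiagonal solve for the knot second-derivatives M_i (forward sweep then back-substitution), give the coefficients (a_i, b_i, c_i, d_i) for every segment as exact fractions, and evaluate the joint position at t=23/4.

  seg 0: a=-5 b=-1523/876 c=0 d=605/2628
  seg 1: a=-4 b=1961/438 c=605/292 d=-1805/1752
  seg 2: a=5 b=88/219 c=-300/73 d=374/219
  seg 3: a=3 b=-590/219 c=74/73 d=-74/657
S(23/4) = 8667/2336

Δ: Δ0=1/3, Δ1=9/2, Δ2=-2, Δ3=-2/3
row 1: diag=10, rhs=25; c'=1/5, d'=5/2
row 2: denom=6−2·1/5=28/5; d'=(-39−2·5/2)/(28/5)=-55/7
row 3: denom=8−1·5/28=219/28; d'=(8−1·-55/7)/(219/28)=148/73
back: M3=148/73
back: M2=-55/7−5/28·148/73=-600/73
back: M1=5/2−1/5·-600/73=605/146
M: M0=0, M1=605/146, M2=-600/73, M3=148/73, M4=0
seg 0: a=-5, c=M0/2=0, d=(M1−M0)/(6·3)=605/2628, b=Δ0−h0·(2M0+M1)/6=-1523/876
seg 1: a=-4, c=M1/2=605/292, d=(M2−M1)/(6·2)=-1805/1752, b=Δ1−h1·(2M1+M2)/6=1961/438
seg 2: a=5, c=M2/2=-300/73, d=(M3−M2)/(6·1)=374/219, b=Δ2−h2·(2M2+M3)/6=88/219
seg 3: a=3, c=M3/2=74/73, d=(M4−M3)/(6·3)=-74/657, b=Δ3−h3·(2M3+M4)/6=-590/219
t_q=23/4 → seg 2, τ=3/4; S=5+88/219·τ+-300/73·τ²+374/219·τ³=8667/2336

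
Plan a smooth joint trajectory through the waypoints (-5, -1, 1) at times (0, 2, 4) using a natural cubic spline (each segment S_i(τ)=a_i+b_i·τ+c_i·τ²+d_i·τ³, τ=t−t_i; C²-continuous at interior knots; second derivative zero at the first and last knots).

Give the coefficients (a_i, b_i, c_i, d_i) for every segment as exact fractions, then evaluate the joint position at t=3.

  seg 0: a=-5 b=9/4 c=0 d=-1/16
  seg 1: a=-1 b=3/2 c=-3/8 d=1/16
S(3) = 3/16

Δ: Δ0=2, Δ1=1
row 1: diag=8, rhs=-6; c'=1/4, d'=-3/4
back: M1=-3/4
M: M0=0, M1=-3/4, M2=0
seg 0: a=-5, c=M0/2=0, d=(M1−M0)/(6·2)=-1/16, b=Δ0−h0·(2M0+M1)/6=9/4
seg 1: a=-1, c=M1/2=-3/8, d=(M2−M1)/(6·2)=1/16, b=Δ1−h1·(2M1+M2)/6=3/2
t_q=3 → seg 1, τ=1; S=-1+3/2·τ+-3/8·τ²+1/16·τ³=3/16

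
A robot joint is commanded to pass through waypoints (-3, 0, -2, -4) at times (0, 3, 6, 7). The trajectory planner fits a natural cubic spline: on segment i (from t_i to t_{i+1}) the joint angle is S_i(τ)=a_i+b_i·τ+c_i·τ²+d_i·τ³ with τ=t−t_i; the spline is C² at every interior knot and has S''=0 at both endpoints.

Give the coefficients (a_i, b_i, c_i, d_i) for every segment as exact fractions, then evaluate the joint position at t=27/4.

  seg 0: a=-3 b=115/87 c=0 d=-28/783
  seg 1: a=0 b=31/87 c=-28/87 d=-5/783
  seg 2: a=-2 b=-152/87 c=-11/29 d=11/87
S(27/4) = -6441/1856

Δ: Δ0=1, Δ1=-2/3, Δ2=-2
row 1: diag=12, rhs=-10; c'=1/4, d'=-5/6
row 2: denom=8−3·1/4=29/4; d'=(-8−3·-5/6)/(29/4)=-22/29
back: M2=-22/29
back: M1=-5/6−1/4·-22/29=-56/87
M: M0=0, M1=-56/87, M2=-22/29, M3=0
seg 0: a=-3, c=M0/2=0, d=(M1−M0)/(6·3)=-28/783, b=Δ0−h0·(2M0+M1)/6=115/87
seg 1: a=0, c=M1/2=-28/87, d=(M2−M1)/(6·3)=-5/783, b=Δ1−h1·(2M1+M2)/6=31/87
seg 2: a=-2, c=M2/2=-11/29, d=(M3−M2)/(6·1)=11/87, b=Δ2−h2·(2M2+M3)/6=-152/87
t_q=27/4 → seg 2, τ=3/4; S=-2+-152/87·τ+-11/29·τ²+11/87·τ³=-6441/1856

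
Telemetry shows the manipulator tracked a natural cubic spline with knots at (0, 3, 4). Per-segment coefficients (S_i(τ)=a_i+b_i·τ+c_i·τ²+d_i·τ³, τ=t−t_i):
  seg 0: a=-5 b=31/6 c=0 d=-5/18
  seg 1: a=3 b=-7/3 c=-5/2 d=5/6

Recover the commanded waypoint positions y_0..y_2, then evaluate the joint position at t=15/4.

y_0 = S_0(0) = a_0 = -5
y_1 = S_1(0) = a_1 = 3
y_2 = S_1(1) = -1
t_q=15/4 is in segment 1 (τ=3/4); S_1(τ)=25/128

y_0=-5 y_1=3 y_2=-1
S(15/4) = 25/128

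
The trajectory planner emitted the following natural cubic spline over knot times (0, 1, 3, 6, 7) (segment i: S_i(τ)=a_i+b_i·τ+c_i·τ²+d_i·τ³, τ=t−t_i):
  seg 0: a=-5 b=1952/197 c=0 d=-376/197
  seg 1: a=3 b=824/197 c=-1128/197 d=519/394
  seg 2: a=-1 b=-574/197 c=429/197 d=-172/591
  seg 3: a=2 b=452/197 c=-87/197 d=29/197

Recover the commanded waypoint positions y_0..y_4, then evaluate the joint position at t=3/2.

y_0 = S_0(0) = a_0 = -5
y_1 = S_1(0) = a_1 = 3
y_2 = S_2(0) = a_2 = -1
y_3 = S_3(0) = a_3 = 2
y_4 = S_3(1) = 4
t_q=3/2 is in segment 1 (τ=1/2); S_1(τ)=12055/3152

y_0=-5 y_1=3 y_2=-1 y_3=2 y_4=4
S(3/2) = 12055/3152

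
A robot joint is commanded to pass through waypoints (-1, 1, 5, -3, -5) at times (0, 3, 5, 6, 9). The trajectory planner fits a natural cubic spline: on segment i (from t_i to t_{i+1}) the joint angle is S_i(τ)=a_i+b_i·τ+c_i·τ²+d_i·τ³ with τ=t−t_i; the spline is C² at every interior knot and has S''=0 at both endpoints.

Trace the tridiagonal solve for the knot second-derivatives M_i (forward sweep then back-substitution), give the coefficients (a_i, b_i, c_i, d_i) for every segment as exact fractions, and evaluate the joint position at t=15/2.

Δ: Δ0=2/3, Δ1=2, Δ2=-8, Δ3=-2/3
row 1: diag=10, rhs=8; c'=1/5, d'=4/5
row 2: denom=6−2·1/5=28/5; d'=(-60−2·4/5)/(28/5)=-11
row 3: denom=8−1·5/28=219/28; d'=(44−1·-11)/(219/28)=1540/219
back: M3=1540/219
back: M2=-11−5/28·1540/219=-2684/219
back: M1=4/5−1/5·-2684/219=712/219
M: M0=0, M1=712/219, M2=-2684/219, M3=1540/219, M4=0
seg 0: a=-1, c=M0/2=0, d=(M1−M0)/(6·3)=356/1971, b=Δ0−h0·(2M0+M1)/6=-70/73
seg 1: a=1, c=M1/2=356/219, d=(M2−M1)/(6·2)=-283/219, b=Δ1−h1·(2M1+M2)/6=286/73
seg 2: a=5, c=M2/2=-1342/219, d=(M3−M2)/(6·1)=704/219, b=Δ2−h2·(2M2+M3)/6=-1114/219
seg 3: a=-3, c=M3/2=770/219, d=(M4−M3)/(6·3)=-770/1971, b=Δ3−h3·(2M3+M4)/6=-562/73
t_q=15/2 → seg 3, τ=3/2; S=-3+-562/73·τ+770/219·τ²+-770/1971·τ³=-2323/292

  seg 0: a=-1 b=-70/73 c=0 d=356/1971
  seg 1: a=1 b=286/73 c=356/219 d=-283/219
  seg 2: a=5 b=-1114/219 c=-1342/219 d=704/219
  seg 3: a=-3 b=-562/73 c=770/219 d=-770/1971
S(15/2) = -2323/292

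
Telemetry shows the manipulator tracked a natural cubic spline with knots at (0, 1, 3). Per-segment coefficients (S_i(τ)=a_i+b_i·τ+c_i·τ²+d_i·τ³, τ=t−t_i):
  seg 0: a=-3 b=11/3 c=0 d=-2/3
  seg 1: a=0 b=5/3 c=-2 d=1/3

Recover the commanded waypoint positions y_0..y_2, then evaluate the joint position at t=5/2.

y_0=-3 y_1=0 y_2=-2
S(5/2) = -7/8

y_0 = S_0(0) = a_0 = -3
y_1 = S_1(0) = a_1 = 0
y_2 = S_1(2) = -2
t_q=5/2 is in segment 1 (τ=3/2); S_1(τ)=-7/8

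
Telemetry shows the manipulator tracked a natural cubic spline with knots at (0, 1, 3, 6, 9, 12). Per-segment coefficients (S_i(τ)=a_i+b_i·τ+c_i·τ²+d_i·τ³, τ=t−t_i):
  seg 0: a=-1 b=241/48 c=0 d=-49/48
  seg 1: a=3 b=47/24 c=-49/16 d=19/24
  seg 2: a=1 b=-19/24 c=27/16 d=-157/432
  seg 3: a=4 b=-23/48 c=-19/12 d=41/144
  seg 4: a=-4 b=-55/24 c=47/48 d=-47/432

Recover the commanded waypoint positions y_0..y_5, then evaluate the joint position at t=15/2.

y_0=-1 y_1=3 y_2=1 y_3=4 y_4=-4 y_5=-5
S(15/2) = 87/128

y_0 = S_0(0) = a_0 = -1
y_1 = S_1(0) = a_1 = 3
y_2 = S_2(0) = a_2 = 1
y_3 = S_3(0) = a_3 = 4
y_4 = S_4(0) = a_4 = -4
y_5 = S_4(3) = -5
t_q=15/2 is in segment 3 (τ=3/2); S_3(τ)=87/128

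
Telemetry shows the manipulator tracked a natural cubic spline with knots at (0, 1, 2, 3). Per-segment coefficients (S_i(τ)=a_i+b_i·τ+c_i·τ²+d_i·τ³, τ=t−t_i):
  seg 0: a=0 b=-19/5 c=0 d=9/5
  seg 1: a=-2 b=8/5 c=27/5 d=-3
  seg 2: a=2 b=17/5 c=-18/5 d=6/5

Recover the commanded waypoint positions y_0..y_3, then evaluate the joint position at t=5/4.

y_0 = S_0(0) = a_0 = 0
y_1 = S_1(0) = a_1 = -2
y_2 = S_2(0) = a_2 = 2
y_3 = S_2(1) = 3
t_q=5/4 is in segment 1 (τ=1/4); S_1(τ)=-419/320

y_0=0 y_1=-2 y_2=2 y_3=3
S(5/4) = -419/320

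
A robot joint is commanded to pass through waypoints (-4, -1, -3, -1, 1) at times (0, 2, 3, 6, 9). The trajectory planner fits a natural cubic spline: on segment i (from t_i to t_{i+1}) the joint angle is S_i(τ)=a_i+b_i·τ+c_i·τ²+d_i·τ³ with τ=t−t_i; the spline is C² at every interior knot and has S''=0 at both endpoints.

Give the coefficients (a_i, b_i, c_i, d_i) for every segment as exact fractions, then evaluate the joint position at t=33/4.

Δ: Δ0=3/2, Δ1=-2, Δ2=2/3, Δ3=2/3
row 1: diag=6, rhs=-21; c'=1/6, d'=-7/2
row 2: denom=8−1·1/6=47/6; d'=(16−1·-7/2)/(47/6)=117/47
row 3: denom=12−3·18/47=510/47; d'=(0−3·117/47)/(510/47)=-117/170
back: M3=-117/170
back: M2=117/47−18/47·-117/170=234/85
back: M1=-7/2−1/6·234/85=-673/170
M: M0=0, M1=-673/170, M2=234/85, M3=-117/170, M4=0
seg 0: a=-4, c=M0/2=0, d=(M1−M0)/(6·2)=-673/2040, b=Δ0−h0·(2M0+M1)/6=719/255
seg 1: a=-1, c=M1/2=-673/340, d=(M2−M1)/(6·1)=1141/1020, b=Δ1−h1·(2M1+M2)/6=-581/510
seg 2: a=-3, c=M2/2=117/85, d=(M3−M2)/(6·3)=-13/68, b=Δ2−h2·(2M2+M3)/6=-1777/1020
seg 3: a=-1, c=M3/2=-117/340, d=(M4−M3)/(6·3)=13/340, b=Δ3−h3·(2M3+M4)/6=691/510
t_q=33/4 → seg 3, τ=9/4; S=-1+691/510·τ+-117/340·τ²+13/340·τ³=3229/4352

  seg 0: a=-4 b=719/255 c=0 d=-673/2040
  seg 1: a=-1 b=-581/510 c=-673/340 d=1141/1020
  seg 2: a=-3 b=-1777/1020 c=117/85 d=-13/68
  seg 3: a=-1 b=691/510 c=-117/340 d=13/340
S(33/4) = 3229/4352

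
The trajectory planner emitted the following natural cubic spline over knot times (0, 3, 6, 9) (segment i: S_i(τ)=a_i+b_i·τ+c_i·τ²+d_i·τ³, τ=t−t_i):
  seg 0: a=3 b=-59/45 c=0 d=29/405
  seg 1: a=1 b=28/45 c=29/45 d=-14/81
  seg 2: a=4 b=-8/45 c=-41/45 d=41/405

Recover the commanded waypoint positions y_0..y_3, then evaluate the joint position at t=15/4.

y_0=3 y_1=1 y_2=4 y_3=-2
S(15/4) = 281/160

y_0 = S_0(0) = a_0 = 3
y_1 = S_1(0) = a_1 = 1
y_2 = S_2(0) = a_2 = 4
y_3 = S_2(3) = -2
t_q=15/4 is in segment 1 (τ=3/4); S_1(τ)=281/160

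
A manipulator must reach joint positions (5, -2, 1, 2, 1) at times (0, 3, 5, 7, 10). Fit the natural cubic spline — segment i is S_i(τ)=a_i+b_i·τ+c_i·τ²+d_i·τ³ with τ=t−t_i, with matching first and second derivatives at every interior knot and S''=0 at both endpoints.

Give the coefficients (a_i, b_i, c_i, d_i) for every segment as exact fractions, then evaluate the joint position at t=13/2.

  seg 0: a=5 b=-217/60 c=0 d=77/540
  seg 1: a=-2 b=7/30 c=77/60 d=-13/40
  seg 2: a=1 b=22/15 c=-2/3 d=11/120
  seg 3: a=2 b=-1/10 c=-7/60 d=7/540
S(13/2) = 643/320

Δ: Δ0=-7/3, Δ1=3/2, Δ2=1/2, Δ3=-1/3
row 1: diag=10, rhs=23; c'=1/5, d'=23/10
row 2: denom=8−2·1/5=38/5; d'=(-6−2·23/10)/(38/5)=-53/38
row 3: denom=10−2·5/19=180/19; d'=(-5−2·-53/38)/(180/19)=-7/30
back: M3=-7/30
back: M2=-53/38−5/19·-7/30=-4/3
back: M1=23/10−1/5·-4/3=77/30
M: M0=0, M1=77/30, M2=-4/3, M3=-7/30, M4=0
seg 0: a=5, c=M0/2=0, d=(M1−M0)/(6·3)=77/540, b=Δ0−h0·(2M0+M1)/6=-217/60
seg 1: a=-2, c=M1/2=77/60, d=(M2−M1)/(6·2)=-13/40, b=Δ1−h1·(2M1+M2)/6=7/30
seg 2: a=1, c=M2/2=-2/3, d=(M3−M2)/(6·2)=11/120, b=Δ2−h2·(2M2+M3)/6=22/15
seg 3: a=2, c=M3/2=-7/60, d=(M4−M3)/(6·3)=7/540, b=Δ3−h3·(2M3+M4)/6=-1/10
t_q=13/2 → seg 2, τ=3/2; S=1+22/15·τ+-2/3·τ²+11/120·τ³=643/320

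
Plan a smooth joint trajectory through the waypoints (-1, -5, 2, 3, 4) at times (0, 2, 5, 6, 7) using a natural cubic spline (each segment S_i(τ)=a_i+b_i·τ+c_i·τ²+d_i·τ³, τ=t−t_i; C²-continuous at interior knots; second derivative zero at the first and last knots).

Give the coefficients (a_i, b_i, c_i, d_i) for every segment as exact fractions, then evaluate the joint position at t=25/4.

  seg 0: a=-1 b=-1273/411 c=0 d=451/1644
  seg 1: a=-5 b=80/411 c=451/274 d=-767/2466
  seg 2: a=2 b=1375/822 c=-158/137 d=395/822
  seg 3: a=3 b=332/411 c=79/274 d=-79/822
S(25/4) = 56439/17536

Δ: Δ0=-2, Δ1=7/3, Δ2=1, Δ3=1
row 1: diag=10, rhs=26; c'=3/10, d'=13/5
row 2: denom=8−3·3/10=71/10; d'=(-8−3·13/5)/(71/10)=-158/71
row 3: denom=4−1·10/71=274/71; d'=(0−1·-158/71)/(274/71)=79/137
back: M3=79/137
back: M2=-158/71−10/71·79/137=-316/137
back: M1=13/5−3/10·-316/137=451/137
M: M0=0, M1=451/137, M2=-316/137, M3=79/137, M4=0
seg 0: a=-1, c=M0/2=0, d=(M1−M0)/(6·2)=451/1644, b=Δ0−h0·(2M0+M1)/6=-1273/411
seg 1: a=-5, c=M1/2=451/274, d=(M2−M1)/(6·3)=-767/2466, b=Δ1−h1·(2M1+M2)/6=80/411
seg 2: a=2, c=M2/2=-158/137, d=(M3−M2)/(6·1)=395/822, b=Δ2−h2·(2M2+M3)/6=1375/822
seg 3: a=3, c=M3/2=79/274, d=(M4−M3)/(6·1)=-79/822, b=Δ3−h3·(2M3+M4)/6=332/411
t_q=25/4 → seg 3, τ=1/4; S=3+332/411·τ+79/274·τ²+-79/822·τ³=56439/17536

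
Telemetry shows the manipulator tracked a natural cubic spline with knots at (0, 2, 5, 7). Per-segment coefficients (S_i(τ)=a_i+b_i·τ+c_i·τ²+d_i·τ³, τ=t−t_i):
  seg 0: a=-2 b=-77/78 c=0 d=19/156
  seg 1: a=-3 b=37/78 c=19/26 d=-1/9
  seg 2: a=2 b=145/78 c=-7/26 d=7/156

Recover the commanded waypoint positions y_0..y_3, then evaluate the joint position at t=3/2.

y_0=-2 y_1=-3 y_2=2 y_3=5
S(3/2) = -1277/416

y_0 = S_0(0) = a_0 = -2
y_1 = S_1(0) = a_1 = -3
y_2 = S_2(0) = a_2 = 2
y_3 = S_2(2) = 5
t_q=3/2 is in segment 0 (τ=3/2); S_0(τ)=-1277/416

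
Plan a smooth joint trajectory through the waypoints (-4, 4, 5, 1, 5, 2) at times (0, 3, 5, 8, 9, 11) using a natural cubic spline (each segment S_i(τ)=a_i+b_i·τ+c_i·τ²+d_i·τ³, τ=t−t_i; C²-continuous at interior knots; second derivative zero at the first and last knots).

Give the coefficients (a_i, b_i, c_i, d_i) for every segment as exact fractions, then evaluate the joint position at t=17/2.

Δ: Δ0=8/3, Δ1=1/2, Δ2=-4/3, Δ3=4, Δ4=-3/2
row 1: diag=10, rhs=-13; c'=1/5, d'=-13/10
row 2: denom=10−2·1/5=48/5; d'=(-11−2·-13/10)/(48/5)=-7/8
row 3: denom=8−3·5/16=113/16; d'=(32−3·-7/8)/(113/16)=554/113
row 4: denom=6−1·16/113=662/113; d'=(-33−1·554/113)/(662/113)=-4283/662
back: M4=-4283/662
back: M3=554/113−16/113·-4283/662=1926/331
back: M2=-7/8−5/16·1926/331=-1783/662
back: M1=-13/10−1/5·-1783/662=-252/331
M: M0=0, M1=-252/331, M2=-1783/662, M3=1926/331, M4=-4283/662, M5=0
seg 0: a=-4, c=M0/2=0, d=(M1−M0)/(6·3)=-14/331, b=Δ0−h0·(2M0+M1)/6=3026/993
seg 1: a=4, c=M1/2=-126/331, d=(M2−M1)/(6·2)=-1279/7944, b=Δ1−h1·(2M1+M2)/6=1892/993
seg 2: a=5, c=M2/2=-1783/1324, d=(M3−M2)/(6·3)=5635/11916, b=Δ2−h2·(2M2+M3)/6=-3077/1986
seg 3: a=1, c=M3/2=963/331, d=(M4−M3)/(6·1)=-8135/3972, b=Δ3−h3·(2M3+M4)/6=12467/3972
seg 4: a=5, c=M4/2=-4283/1324, d=(M5−M4)/(6·2)=4283/7944, b=Δ4−h4·(2M4+M5)/6=5587/1986
t_q=17/2 → seg 3, τ=1/2; S=1+12467/3972·τ+963/331·τ²+-8135/3972·τ³=32207/10592

  seg 0: a=-4 b=3026/993 c=0 d=-14/331
  seg 1: a=4 b=1892/993 c=-126/331 d=-1279/7944
  seg 2: a=5 b=-3077/1986 c=-1783/1324 d=5635/11916
  seg 3: a=1 b=12467/3972 c=963/331 d=-8135/3972
  seg 4: a=5 b=5587/1986 c=-4283/1324 d=4283/7944
S(17/2) = 32207/10592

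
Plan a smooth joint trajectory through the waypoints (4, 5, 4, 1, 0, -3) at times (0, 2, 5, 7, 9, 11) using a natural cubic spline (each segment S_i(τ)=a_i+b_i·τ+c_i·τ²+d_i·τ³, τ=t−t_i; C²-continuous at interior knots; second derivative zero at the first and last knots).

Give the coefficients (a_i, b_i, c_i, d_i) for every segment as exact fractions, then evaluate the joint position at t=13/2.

  seg 0: a=4 b=893/1542 c=0 d=-61/3084
  seg 1: a=5 b=527/1542 c=-61/514 d=-82/2313
  seg 2: a=4 b=-2047/1542 c=-225/514 d=271/1542
  seg 3: a=1 b=-1495/1542 c=317/514 d=-589/3084
  seg 4: a=0 b=-1225/1542 c=-136/257 d=68/771
S(13/2) = 6649/4112

Δ: Δ0=1/2, Δ1=-1/3, Δ2=-3/2, Δ3=-1/2, Δ4=-3/2
row 1: diag=10, rhs=-5; c'=3/10, d'=-1/2
row 2: denom=10−3·3/10=91/10; d'=(-7−3·-1/2)/(91/10)=-55/91
row 3: denom=8−2·20/91=688/91; d'=(6−2·-55/91)/(688/91)=41/43
row 4: denom=8−2·91/344=1285/172; d'=(-6−2·41/43)/(1285/172)=-272/257
back: M4=-272/257
back: M3=41/43−91/344·-272/257=317/257
back: M2=-55/91−20/91·317/257=-225/257
back: M1=-1/2−3/10·-225/257=-61/257
M: M0=0, M1=-61/257, M2=-225/257, M3=317/257, M4=-272/257, M5=0
seg 0: a=4, c=M0/2=0, d=(M1−M0)/(6·2)=-61/3084, b=Δ0−h0·(2M0+M1)/6=893/1542
seg 1: a=5, c=M1/2=-61/514, d=(M2−M1)/(6·3)=-82/2313, b=Δ1−h1·(2M1+M2)/6=527/1542
seg 2: a=4, c=M2/2=-225/514, d=(M3−M2)/(6·2)=271/1542, b=Δ2−h2·(2M2+M3)/6=-2047/1542
seg 3: a=1, c=M3/2=317/514, d=(M4−M3)/(6·2)=-589/3084, b=Δ3−h3·(2M3+M4)/6=-1495/1542
seg 4: a=0, c=M4/2=-136/257, d=(M5−M4)/(6·2)=68/771, b=Δ4−h4·(2M4+M5)/6=-1225/1542
t_q=13/2 → seg 2, τ=3/2; S=4+-2047/1542·τ+-225/514·τ²+271/1542·τ³=6649/4112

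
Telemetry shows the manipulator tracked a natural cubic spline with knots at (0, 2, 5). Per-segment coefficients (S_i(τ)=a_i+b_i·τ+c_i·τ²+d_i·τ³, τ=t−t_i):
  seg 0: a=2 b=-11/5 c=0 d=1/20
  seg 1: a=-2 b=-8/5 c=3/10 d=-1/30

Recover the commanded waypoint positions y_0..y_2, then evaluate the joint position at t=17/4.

y_0 = S_0(0) = a_0 = 2
y_1 = S_1(0) = a_1 = -2
y_2 = S_1(3) = -5
t_q=17/4 is in segment 1 (τ=9/4); S_1(τ)=-571/128

y_0=2 y_1=-2 y_2=-5
S(17/4) = -571/128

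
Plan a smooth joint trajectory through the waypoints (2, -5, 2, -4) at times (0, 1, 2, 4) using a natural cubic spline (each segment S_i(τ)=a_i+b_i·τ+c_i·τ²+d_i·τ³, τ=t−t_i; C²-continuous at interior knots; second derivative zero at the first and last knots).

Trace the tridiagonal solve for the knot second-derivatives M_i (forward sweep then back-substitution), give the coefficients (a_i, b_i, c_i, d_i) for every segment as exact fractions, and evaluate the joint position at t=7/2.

  seg 0: a=2 b=-255/23 c=0 d=94/23
  seg 1: a=-5 b=27/23 c=282/23 d=-148/23
  seg 2: a=2 b=147/23 c=-162/23 d=27/23
S(7/2) = -55/184

Δ: Δ0=-7, Δ1=7, Δ2=-3
row 1: diag=4, rhs=84; c'=1/4, d'=21
row 2: denom=6−1·1/4=23/4; d'=(-60−1·21)/(23/4)=-324/23
back: M2=-324/23
back: M1=21−1/4·-324/23=564/23
M: M0=0, M1=564/23, M2=-324/23, M3=0
seg 0: a=2, c=M0/2=0, d=(M1−M0)/(6·1)=94/23, b=Δ0−h0·(2M0+M1)/6=-255/23
seg 1: a=-5, c=M1/2=282/23, d=(M2−M1)/(6·1)=-148/23, b=Δ1−h1·(2M1+M2)/6=27/23
seg 2: a=2, c=M2/2=-162/23, d=(M3−M2)/(6·2)=27/23, b=Δ2−h2·(2M2+M3)/6=147/23
t_q=7/2 → seg 2, τ=3/2; S=2+147/23·τ+-162/23·τ²+27/23·τ³=-55/184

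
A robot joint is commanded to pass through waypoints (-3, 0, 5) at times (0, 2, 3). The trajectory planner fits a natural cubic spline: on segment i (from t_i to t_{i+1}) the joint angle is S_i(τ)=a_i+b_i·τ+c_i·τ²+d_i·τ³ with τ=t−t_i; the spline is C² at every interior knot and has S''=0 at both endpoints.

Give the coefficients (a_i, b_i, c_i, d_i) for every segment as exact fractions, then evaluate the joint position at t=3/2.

  seg 0: a=-3 b=1/3 c=0 d=7/24
  seg 1: a=0 b=23/6 c=7/4 d=-7/12
S(3/2) = -97/64

Δ: Δ0=3/2, Δ1=5
row 1: diag=6, rhs=21; c'=1/6, d'=7/2
back: M1=7/2
M: M0=0, M1=7/2, M2=0
seg 0: a=-3, c=M0/2=0, d=(M1−M0)/(6·2)=7/24, b=Δ0−h0·(2M0+M1)/6=1/3
seg 1: a=0, c=M1/2=7/4, d=(M2−M1)/(6·1)=-7/12, b=Δ1−h1·(2M1+M2)/6=23/6
t_q=3/2 → seg 0, τ=3/2; S=-3+1/3·τ+0·τ²+7/24·τ³=-97/64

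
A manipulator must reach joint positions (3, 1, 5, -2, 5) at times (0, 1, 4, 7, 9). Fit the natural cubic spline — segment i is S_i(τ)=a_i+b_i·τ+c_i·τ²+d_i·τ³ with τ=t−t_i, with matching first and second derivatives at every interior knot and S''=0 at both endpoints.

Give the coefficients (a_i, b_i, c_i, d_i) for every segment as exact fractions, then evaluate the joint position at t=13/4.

  seg 0: a=3 b=-1419/532 c=0 d=355/532
  seg 1: a=1 b=-177/266 c=1065/532 d=-6395/14364
  seg 2: a=5 b=-359/532 c=-800/399 d=6953/14364
  seg 3: a=-2 b=97/266 c=1251/532 d=-417/1064
S(13/4) = 155467/34048

Δ: Δ0=-2, Δ1=4/3, Δ2=-7/3, Δ3=7/2
row 1: diag=8, rhs=20; c'=3/8, d'=5/2
row 2: denom=12−3·3/8=87/8; d'=(-22−3·5/2)/(87/8)=-236/87
row 3: denom=10−3·8/29=266/29; d'=(35−3·-236/87)/(266/29)=1251/266
back: M3=1251/266
back: M2=-236/87−8/29·1251/266=-1600/399
back: M1=5/2−3/8·-1600/399=1065/266
M: M0=0, M1=1065/266, M2=-1600/399, M3=1251/266, M4=0
seg 0: a=3, c=M0/2=0, d=(M1−M0)/(6·1)=355/532, b=Δ0−h0·(2M0+M1)/6=-1419/532
seg 1: a=1, c=M1/2=1065/532, d=(M2−M1)/(6·3)=-6395/14364, b=Δ1−h1·(2M1+M2)/6=-177/266
seg 2: a=5, c=M2/2=-800/399, d=(M3−M2)/(6·3)=6953/14364, b=Δ2−h2·(2M2+M3)/6=-359/532
seg 3: a=-2, c=M3/2=1251/532, d=(M4−M3)/(6·2)=-417/1064, b=Δ3−h3·(2M3+M4)/6=97/266
t_q=13/4 → seg 1, τ=9/4; S=1+-177/266·τ+1065/532·τ²+-6395/14364·τ³=155467/34048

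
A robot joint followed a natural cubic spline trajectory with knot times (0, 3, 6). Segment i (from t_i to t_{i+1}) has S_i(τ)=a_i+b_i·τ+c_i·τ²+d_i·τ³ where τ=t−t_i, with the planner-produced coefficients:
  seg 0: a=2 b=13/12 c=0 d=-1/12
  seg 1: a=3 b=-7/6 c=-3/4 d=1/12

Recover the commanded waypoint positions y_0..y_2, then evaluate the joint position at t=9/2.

y_0=2 y_1=3 y_2=-5
S(9/2) = -5/32

y_0 = S_0(0) = a_0 = 2
y_1 = S_1(0) = a_1 = 3
y_2 = S_1(3) = -5
t_q=9/2 is in segment 1 (τ=3/2); S_1(τ)=-5/32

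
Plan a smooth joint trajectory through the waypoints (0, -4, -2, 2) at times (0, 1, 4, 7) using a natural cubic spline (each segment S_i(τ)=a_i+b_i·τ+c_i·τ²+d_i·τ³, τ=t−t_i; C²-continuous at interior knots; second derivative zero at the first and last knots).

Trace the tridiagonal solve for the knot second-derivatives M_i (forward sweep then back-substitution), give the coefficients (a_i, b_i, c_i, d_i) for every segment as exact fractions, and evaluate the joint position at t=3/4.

Δ: Δ0=-4, Δ1=2/3, Δ2=4/3
row 1: diag=8, rhs=28; c'=3/8, d'=7/2
row 2: denom=12−3·3/8=87/8; d'=(4−3·7/2)/(87/8)=-52/87
back: M2=-52/87
back: M1=7/2−3/8·-52/87=108/29
M: M0=0, M1=108/29, M2=-52/87, M3=0
seg 0: a=0, c=M0/2=0, d=(M1−M0)/(6·1)=18/29, b=Δ0−h0·(2M0+M1)/6=-134/29
seg 1: a=-4, c=M1/2=54/29, d=(M2−M1)/(6·3)=-188/783, b=Δ1−h1·(2M1+M2)/6=-80/29
seg 2: a=-2, c=M2/2=-26/87, d=(M3−M2)/(6·3)=26/783, b=Δ2−h2·(2M2+M3)/6=56/29
t_q=3/4 → seg 0, τ=3/4; S=0+-134/29·τ+0·τ²+18/29·τ³=-2973/928

  seg 0: a=0 b=-134/29 c=0 d=18/29
  seg 1: a=-4 b=-80/29 c=54/29 d=-188/783
  seg 2: a=-2 b=56/29 c=-26/87 d=26/783
S(3/4) = -2973/928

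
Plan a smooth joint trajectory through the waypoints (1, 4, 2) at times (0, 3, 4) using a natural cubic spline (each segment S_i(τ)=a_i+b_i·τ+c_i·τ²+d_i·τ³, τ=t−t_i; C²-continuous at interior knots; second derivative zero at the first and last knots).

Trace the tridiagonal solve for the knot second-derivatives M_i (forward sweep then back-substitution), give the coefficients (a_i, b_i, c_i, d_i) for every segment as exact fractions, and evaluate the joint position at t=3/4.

  seg 0: a=1 b=17/8 c=0 d=-1/8
  seg 1: a=4 b=-5/4 c=-9/8 d=3/8
S(3/4) = 1301/512

Δ: Δ0=1, Δ1=-2
row 1: diag=8, rhs=-18; c'=1/8, d'=-9/4
back: M1=-9/4
M: M0=0, M1=-9/4, M2=0
seg 0: a=1, c=M0/2=0, d=(M1−M0)/(6·3)=-1/8, b=Δ0−h0·(2M0+M1)/6=17/8
seg 1: a=4, c=M1/2=-9/8, d=(M2−M1)/(6·1)=3/8, b=Δ1−h1·(2M1+M2)/6=-5/4
t_q=3/4 → seg 0, τ=3/4; S=1+17/8·τ+0·τ²+-1/8·τ³=1301/512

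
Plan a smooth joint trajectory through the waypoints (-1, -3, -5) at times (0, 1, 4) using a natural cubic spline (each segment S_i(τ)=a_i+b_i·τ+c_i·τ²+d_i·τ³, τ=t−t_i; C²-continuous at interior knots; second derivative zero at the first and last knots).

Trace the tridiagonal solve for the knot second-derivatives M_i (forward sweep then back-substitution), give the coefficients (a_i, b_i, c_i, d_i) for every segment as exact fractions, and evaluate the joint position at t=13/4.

  seg 0: a=-1 b=-13/6 c=0 d=1/6
  seg 1: a=-3 b=-5/3 c=1/2 d=-1/18
S(13/4) = -621/128

Δ: Δ0=-2, Δ1=-2/3
row 1: diag=8, rhs=8; c'=3/8, d'=1
back: M1=1
M: M0=0, M1=1, M2=0
seg 0: a=-1, c=M0/2=0, d=(M1−M0)/(6·1)=1/6, b=Δ0−h0·(2M0+M1)/6=-13/6
seg 1: a=-3, c=M1/2=1/2, d=(M2−M1)/(6·3)=-1/18, b=Δ1−h1·(2M1+M2)/6=-5/3
t_q=13/4 → seg 1, τ=9/4; S=-3+-5/3·τ+1/2·τ²+-1/18·τ³=-621/128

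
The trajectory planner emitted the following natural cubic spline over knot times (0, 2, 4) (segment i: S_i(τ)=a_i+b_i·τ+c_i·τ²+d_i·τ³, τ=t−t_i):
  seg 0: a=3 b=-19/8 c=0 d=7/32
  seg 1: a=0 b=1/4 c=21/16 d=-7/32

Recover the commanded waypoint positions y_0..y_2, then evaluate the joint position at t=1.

y_0 = S_0(0) = a_0 = 3
y_1 = S_1(0) = a_1 = 0
y_2 = S_1(2) = 4
t_q=1 is in segment 0 (τ=1); S_0(τ)=27/32

y_0=3 y_1=0 y_2=4
S(1) = 27/32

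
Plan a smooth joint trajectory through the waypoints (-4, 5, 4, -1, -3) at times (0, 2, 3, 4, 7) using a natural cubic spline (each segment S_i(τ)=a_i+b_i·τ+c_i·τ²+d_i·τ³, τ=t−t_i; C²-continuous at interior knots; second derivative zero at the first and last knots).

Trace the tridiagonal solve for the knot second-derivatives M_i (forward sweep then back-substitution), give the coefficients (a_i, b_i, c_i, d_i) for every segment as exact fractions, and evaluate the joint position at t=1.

Δ: Δ0=9/2, Δ1=-1, Δ2=-5, Δ3=-2/3
row 1: diag=6, rhs=-33; c'=1/6, d'=-11/2
row 2: denom=4−1·1/6=23/6; d'=(-24−1·-11/2)/(23/6)=-111/23
row 3: denom=8−1·6/23=178/23; d'=(26−1·-111/23)/(178/23)=709/178
back: M3=709/178
back: M2=-111/23−6/23·709/178=-522/89
back: M1=-11/2−1/6·-522/89=-805/178
M: M0=0, M1=-805/178, M2=-522/89, M3=709/178, M4=0
seg 0: a=-4, c=M0/2=0, d=(M1−M0)/(6·2)=-805/2136, b=Δ0−h0·(2M0+M1)/6=1604/267
seg 1: a=5, c=M1/2=-805/356, d=(M2−M1)/(6·1)=-239/1068, b=Δ1−h1·(2M1+M2)/6=793/534
seg 2: a=4, c=M2/2=-261/89, d=(M3−M2)/(6·1)=1753/1068, b=Δ2−h2·(2M2+M3)/6=-3961/1068
seg 3: a=-1, c=M3/2=709/356, d=(M4−M3)/(6·3)=-709/3204, b=Δ3−h3·(2M3+M4)/6=-2483/534
t_q=1 → seg 0, τ=1; S=-4+1604/267·τ+0·τ²+-805/2136·τ³=1161/712

  seg 0: a=-4 b=1604/267 c=0 d=-805/2136
  seg 1: a=5 b=793/534 c=-805/356 d=-239/1068
  seg 2: a=4 b=-3961/1068 c=-261/89 d=1753/1068
  seg 3: a=-1 b=-2483/534 c=709/356 d=-709/3204
S(1) = 1161/712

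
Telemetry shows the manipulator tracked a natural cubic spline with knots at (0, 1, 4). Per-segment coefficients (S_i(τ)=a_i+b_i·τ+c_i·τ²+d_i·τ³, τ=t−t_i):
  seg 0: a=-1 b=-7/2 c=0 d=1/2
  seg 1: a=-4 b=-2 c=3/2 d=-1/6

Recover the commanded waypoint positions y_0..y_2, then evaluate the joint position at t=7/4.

y_0=-1 y_1=-4 y_2=-1
S(7/4) = -605/128

y_0 = S_0(0) = a_0 = -1
y_1 = S_1(0) = a_1 = -4
y_2 = S_1(3) = -1
t_q=7/4 is in segment 1 (τ=3/4); S_1(τ)=-605/128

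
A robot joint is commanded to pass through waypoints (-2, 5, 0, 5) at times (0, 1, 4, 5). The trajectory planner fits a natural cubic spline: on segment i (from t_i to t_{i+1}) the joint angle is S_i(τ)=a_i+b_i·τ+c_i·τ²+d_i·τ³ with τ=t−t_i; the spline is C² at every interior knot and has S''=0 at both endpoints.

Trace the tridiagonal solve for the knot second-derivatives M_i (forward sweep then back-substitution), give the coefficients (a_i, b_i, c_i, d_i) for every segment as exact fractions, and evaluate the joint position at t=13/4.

  seg 0: a=-2 b=1423/165 c=0 d=-268/165
  seg 1: a=5 b=619/165 c=-268/55 d=46/45
  seg 2: a=0 b=349/165 c=238/55 d=-238/165
S(13/4) = 733/1760

Δ: Δ0=7, Δ1=-5/3, Δ2=5
row 1: diag=8, rhs=-52; c'=3/8, d'=-13/2
row 2: denom=8−3·3/8=55/8; d'=(40−3·-13/2)/(55/8)=476/55
back: M2=476/55
back: M1=-13/2−3/8·476/55=-536/55
M: M0=0, M1=-536/55, M2=476/55, M3=0
seg 0: a=-2, c=M0/2=0, d=(M1−M0)/(6·1)=-268/165, b=Δ0−h0·(2M0+M1)/6=1423/165
seg 1: a=5, c=M1/2=-268/55, d=(M2−M1)/(6·3)=46/45, b=Δ1−h1·(2M1+M2)/6=619/165
seg 2: a=0, c=M2/2=238/55, d=(M3−M2)/(6·1)=-238/165, b=Δ2−h2·(2M2+M3)/6=349/165
t_q=13/4 → seg 1, τ=9/4; S=5+619/165·τ+-268/55·τ²+46/45·τ³=733/1760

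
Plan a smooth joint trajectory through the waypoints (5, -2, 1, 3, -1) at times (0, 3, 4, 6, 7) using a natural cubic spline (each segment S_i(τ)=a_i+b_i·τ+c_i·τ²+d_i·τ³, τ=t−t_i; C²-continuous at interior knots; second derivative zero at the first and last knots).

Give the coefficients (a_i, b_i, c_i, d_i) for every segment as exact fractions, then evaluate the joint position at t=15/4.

  seg 0: a=5 b=-1652/375 c=0 d=259/1125
  seg 1: a=-2 b=679/375 c=259/125 d=-331/375
  seg 2: a=1 b=248/75 c=-72/125 d=-433/1500
  seg 3: a=3 b=-923/375 c=-577/250 d=577/750
S(15/4) = 1209/8000

Δ: Δ0=-7/3, Δ1=3, Δ2=1, Δ3=-4
row 1: diag=8, rhs=32; c'=1/8, d'=4
row 2: denom=6−1·1/8=47/8; d'=(-12−1·4)/(47/8)=-128/47
row 3: denom=6−2·16/47=250/47; d'=(-30−2·-128/47)/(250/47)=-577/125
back: M3=-577/125
back: M2=-128/47−16/47·-577/125=-144/125
back: M1=4−1/8·-144/125=518/125
M: M0=0, M1=518/125, M2=-144/125, M3=-577/125, M4=0
seg 0: a=5, c=M0/2=0, d=(M1−M0)/(6·3)=259/1125, b=Δ0−h0·(2M0+M1)/6=-1652/375
seg 1: a=-2, c=M1/2=259/125, d=(M2−M1)/(6·1)=-331/375, b=Δ1−h1·(2M1+M2)/6=679/375
seg 2: a=1, c=M2/2=-72/125, d=(M3−M2)/(6·2)=-433/1500, b=Δ2−h2·(2M2+M3)/6=248/75
seg 3: a=3, c=M3/2=-577/250, d=(M4−M3)/(6·1)=577/750, b=Δ3−h3·(2M3+M4)/6=-923/375
t_q=15/4 → seg 1, τ=3/4; S=-2+679/375·τ+259/125·τ²+-331/375·τ³=1209/8000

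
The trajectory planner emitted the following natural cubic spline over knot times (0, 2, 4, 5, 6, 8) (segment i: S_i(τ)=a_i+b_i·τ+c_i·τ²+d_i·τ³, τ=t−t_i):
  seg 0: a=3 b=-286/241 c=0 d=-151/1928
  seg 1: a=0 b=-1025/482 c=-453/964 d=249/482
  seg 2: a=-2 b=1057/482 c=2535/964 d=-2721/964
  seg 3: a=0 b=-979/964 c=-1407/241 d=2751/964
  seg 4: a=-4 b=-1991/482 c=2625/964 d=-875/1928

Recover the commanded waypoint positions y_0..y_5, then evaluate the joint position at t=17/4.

y_0 = S_0(0) = a_0 = 3
y_1 = S_1(0) = a_1 = 0
y_2 = S_2(0) = a_2 = -2
y_3 = S_3(0) = a_3 = 0
y_4 = S_4(0) = a_4 = -4
y_5 = S_4(2) = -5
t_q=17/4 is in segment 2 (τ=1/4); S_2(τ)=-82149/61696

y_0=3 y_1=0 y_2=-2 y_3=0 y_4=-4 y_5=-5
S(17/4) = -82149/61696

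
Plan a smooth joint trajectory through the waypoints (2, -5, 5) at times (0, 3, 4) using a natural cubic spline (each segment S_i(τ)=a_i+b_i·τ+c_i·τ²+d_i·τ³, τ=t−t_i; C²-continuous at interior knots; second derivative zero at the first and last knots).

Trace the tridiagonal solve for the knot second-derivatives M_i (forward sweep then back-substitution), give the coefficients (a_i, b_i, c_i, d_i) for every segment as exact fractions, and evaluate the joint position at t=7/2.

Δ: Δ0=-7/3, Δ1=10
row 1: diag=8, rhs=74; c'=1/8, d'=37/4
back: M1=37/4
M: M0=0, M1=37/4, M2=0
seg 0: a=2, c=M0/2=0, d=(M1−M0)/(6·3)=37/72, b=Δ0−h0·(2M0+M1)/6=-167/24
seg 1: a=-5, c=M1/2=37/8, d=(M2−M1)/(6·1)=-37/24, b=Δ1−h1·(2M1+M2)/6=83/12
t_q=7/2 → seg 1, τ=1/2; S=-5+83/12·τ+37/8·τ²+-37/24·τ³=-37/64

  seg 0: a=2 b=-167/24 c=0 d=37/72
  seg 1: a=-5 b=83/12 c=37/8 d=-37/24
S(7/2) = -37/64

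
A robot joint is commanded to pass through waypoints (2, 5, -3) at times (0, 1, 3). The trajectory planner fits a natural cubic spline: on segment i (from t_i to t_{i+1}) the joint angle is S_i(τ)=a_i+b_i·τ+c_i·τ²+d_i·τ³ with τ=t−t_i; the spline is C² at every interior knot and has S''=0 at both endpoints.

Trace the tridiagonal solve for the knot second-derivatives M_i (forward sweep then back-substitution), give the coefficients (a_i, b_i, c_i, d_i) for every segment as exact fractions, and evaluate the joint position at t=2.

Δ: Δ0=3, Δ1=-4
row 1: diag=6, rhs=-42; c'=1/3, d'=-7
back: M1=-7
M: M0=0, M1=-7, M2=0
seg 0: a=2, c=M0/2=0, d=(M1−M0)/(6·1)=-7/6, b=Δ0−h0·(2M0+M1)/6=25/6
seg 1: a=5, c=M1/2=-7/2, d=(M2−M1)/(6·2)=7/12, b=Δ1−h1·(2M1+M2)/6=2/3
t_q=2 → seg 1, τ=1; S=5+2/3·τ+-7/2·τ²+7/12·τ³=11/4

  seg 0: a=2 b=25/6 c=0 d=-7/6
  seg 1: a=5 b=2/3 c=-7/2 d=7/12
S(2) = 11/4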